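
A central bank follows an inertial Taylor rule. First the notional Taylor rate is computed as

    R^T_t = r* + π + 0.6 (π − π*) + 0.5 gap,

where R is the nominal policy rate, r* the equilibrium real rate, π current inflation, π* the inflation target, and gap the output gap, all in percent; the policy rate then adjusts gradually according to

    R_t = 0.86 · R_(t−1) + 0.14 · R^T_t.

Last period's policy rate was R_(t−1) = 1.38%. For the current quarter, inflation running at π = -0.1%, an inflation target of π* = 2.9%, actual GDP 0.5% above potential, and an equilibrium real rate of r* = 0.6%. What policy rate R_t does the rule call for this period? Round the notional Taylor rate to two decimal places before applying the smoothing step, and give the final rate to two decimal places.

Output 0.5% above potential → gap = 0.5.
R^T_t = 0.6 + (-0.1) + 0.6 × (-0.1 − 2.9) + 0.5 × 0.5
   = 0.6 − 0.1 − 1.8 + 0.25 = -1.05
R_t = 0.86 × 1.38 + 0.14 × (-1.05) = 1.1868 − 0.147 = 1.04

1.04%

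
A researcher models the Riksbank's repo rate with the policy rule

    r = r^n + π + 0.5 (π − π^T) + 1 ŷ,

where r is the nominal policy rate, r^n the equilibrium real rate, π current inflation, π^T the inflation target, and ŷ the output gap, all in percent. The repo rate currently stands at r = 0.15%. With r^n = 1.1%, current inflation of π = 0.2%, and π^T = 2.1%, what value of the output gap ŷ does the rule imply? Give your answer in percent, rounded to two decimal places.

1 ŷ = 0.15 − 1.1 − 0.2 − 0.5 × (0.2 − 2.1) = -0.2
ŷ = -0.2 / 1 = -0.20

-0.20%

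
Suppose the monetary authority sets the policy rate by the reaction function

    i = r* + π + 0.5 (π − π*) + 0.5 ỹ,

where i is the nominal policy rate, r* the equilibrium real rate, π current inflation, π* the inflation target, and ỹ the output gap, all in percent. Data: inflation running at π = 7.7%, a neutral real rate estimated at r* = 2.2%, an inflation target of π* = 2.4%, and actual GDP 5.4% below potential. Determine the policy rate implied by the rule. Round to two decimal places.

9.85%

Output 5.4% below potential → ỹ = -5.4.
i = 2.2 + 7.7 + 0.5 × (7.7 − 2.4) + 0.5 × (-5.4)
   = 2.2 + 7.7 + 2.65 − 2.7 = 9.85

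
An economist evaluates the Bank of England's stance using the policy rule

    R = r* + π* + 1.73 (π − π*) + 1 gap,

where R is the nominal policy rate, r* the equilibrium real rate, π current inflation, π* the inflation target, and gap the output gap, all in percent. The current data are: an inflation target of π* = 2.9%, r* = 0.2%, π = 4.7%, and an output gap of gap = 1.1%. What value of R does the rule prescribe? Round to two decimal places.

R = 0.2 + 2.9 + 1.73 × (4.7 − 2.9) + 1 × 1.1
   = 0.2 + 2.9 + 3.114 + 1.1 = 7.31

7.31%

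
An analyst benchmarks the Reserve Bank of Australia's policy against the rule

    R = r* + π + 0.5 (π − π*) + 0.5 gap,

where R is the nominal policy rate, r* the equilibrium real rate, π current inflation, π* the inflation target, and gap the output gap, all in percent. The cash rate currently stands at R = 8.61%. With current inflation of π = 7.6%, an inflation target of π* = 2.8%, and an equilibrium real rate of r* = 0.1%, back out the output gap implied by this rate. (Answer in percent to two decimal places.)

-2.98%

0.5 gap = 8.61 − 0.1 − 7.6 − 0.5 × (7.6 − 2.8) = -1.49
gap = -1.49 / 0.5 = -2.98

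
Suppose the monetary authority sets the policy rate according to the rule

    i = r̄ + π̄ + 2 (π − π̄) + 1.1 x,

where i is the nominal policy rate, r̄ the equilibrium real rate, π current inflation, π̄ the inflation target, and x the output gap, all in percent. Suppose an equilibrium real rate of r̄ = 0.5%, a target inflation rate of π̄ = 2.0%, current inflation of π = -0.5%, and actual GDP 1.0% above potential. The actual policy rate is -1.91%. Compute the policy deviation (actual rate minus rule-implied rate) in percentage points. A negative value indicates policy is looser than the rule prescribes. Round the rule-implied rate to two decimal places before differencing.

-0.51 pp

Output 1.0% above potential → x = 1.0.
i = 0.5 + 2.0 + 2 × (-0.5 − 2.0) + 1.1 × 1.0
   = 0.5 + 2 − 5 + 1.1 = -1.40
Deviation = -1.91 − (-1.40) = -0.51 pp.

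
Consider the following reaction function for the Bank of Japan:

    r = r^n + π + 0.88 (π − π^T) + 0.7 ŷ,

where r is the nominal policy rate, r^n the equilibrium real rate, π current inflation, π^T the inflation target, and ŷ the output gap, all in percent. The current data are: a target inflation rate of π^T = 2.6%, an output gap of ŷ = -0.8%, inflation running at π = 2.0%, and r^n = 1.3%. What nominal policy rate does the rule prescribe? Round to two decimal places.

2.21%

r = 1.3 + 2.0 + 0.88 × (2.0 − 2.6) + 0.7 × (-0.8)
   = 1.3 + 2 − 0.528 − 0.56 = 2.21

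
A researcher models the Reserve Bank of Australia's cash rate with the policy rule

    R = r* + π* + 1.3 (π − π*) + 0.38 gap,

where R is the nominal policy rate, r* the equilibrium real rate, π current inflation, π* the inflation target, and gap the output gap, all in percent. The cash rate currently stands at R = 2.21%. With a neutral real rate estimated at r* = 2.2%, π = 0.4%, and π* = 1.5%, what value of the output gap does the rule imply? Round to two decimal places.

-0.16%

0.38 gap = 2.21 − 2.2 − 1.5 − 1.3 × (0.4 − 1.5) = -0.06
gap = -0.06 / 0.38 = -0.16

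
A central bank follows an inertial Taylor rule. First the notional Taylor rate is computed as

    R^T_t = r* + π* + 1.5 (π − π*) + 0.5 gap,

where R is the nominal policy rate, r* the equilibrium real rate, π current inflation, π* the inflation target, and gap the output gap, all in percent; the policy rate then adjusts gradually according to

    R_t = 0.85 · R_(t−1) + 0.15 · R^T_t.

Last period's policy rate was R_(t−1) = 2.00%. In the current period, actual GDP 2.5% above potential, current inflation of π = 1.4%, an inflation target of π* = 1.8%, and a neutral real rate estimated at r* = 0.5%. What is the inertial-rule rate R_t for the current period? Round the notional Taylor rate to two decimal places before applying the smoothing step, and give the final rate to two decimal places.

Output 2.5% above potential → gap = 2.5.
R^T_t = 0.5 + 1.8 + 1.5 × (1.4 − 1.8) + 0.5 × 2.5
   = 0.5 + 1.8 − 0.6 + 1.25 = 2.95
R_t = 0.85 × 2.00 + 0.15 × 2.95 = 1.7 + 0.4425 = 2.14

2.14%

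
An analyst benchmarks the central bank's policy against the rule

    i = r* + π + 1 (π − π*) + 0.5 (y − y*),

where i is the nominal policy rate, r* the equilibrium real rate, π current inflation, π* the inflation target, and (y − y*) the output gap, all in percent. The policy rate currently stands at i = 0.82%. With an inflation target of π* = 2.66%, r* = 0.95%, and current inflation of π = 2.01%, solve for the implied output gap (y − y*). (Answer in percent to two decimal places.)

-2.98%

0.5 (y − y*) = 0.82 − 0.95 − 2.01 − 1 × (2.01 − 2.66) = -1.49
(y − y*) = -1.49 / 0.5 = -2.98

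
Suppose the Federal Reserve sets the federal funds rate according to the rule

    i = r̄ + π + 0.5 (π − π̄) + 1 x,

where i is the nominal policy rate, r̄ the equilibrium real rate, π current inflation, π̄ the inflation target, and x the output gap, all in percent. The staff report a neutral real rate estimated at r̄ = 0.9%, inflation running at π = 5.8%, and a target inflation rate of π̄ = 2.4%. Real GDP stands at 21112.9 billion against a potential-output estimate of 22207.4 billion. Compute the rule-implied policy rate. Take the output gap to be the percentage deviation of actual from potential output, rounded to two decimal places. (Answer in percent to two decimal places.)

Output gap = 100 × (21112.9 − 22207.4) / 22207.4 = -4.93%.
i = 0.90 + 5.80 + 0.5 × (5.80 − 2.40) + 1 × (-4.93)
   = 0.90 + 5.8 + 1.7 − 4.93 = 3.47

3.47%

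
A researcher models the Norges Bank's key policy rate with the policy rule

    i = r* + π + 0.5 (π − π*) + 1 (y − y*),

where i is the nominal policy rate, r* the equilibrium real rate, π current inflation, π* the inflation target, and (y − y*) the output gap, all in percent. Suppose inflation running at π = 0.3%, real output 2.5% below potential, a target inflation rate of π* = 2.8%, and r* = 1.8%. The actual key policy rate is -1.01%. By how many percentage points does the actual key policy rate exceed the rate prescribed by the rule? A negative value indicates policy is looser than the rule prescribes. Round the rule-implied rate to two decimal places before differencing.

Output 2.5% below potential → (y − y*) = -2.5.
i = 1.8 + 0.3 + 0.5 × (0.3 − 2.8) + 1 × (-2.5)
   = 1.8 + 0.3 − 1.25 − 2.5 = -1.65
Deviation = -1.01 − (-1.65) = 0.64 pp.

0.64 pp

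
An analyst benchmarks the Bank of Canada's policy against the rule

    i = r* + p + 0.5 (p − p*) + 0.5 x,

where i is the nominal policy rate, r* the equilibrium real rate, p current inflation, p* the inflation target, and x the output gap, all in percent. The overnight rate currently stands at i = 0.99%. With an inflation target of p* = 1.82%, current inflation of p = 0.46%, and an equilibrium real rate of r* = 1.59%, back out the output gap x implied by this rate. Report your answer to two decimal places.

0.5 x = 0.99 − 1.59 − 0.46 − 0.5 × (0.46 − 1.82) = -0.38
x = -0.38 / 0.5 = -0.76

-0.76%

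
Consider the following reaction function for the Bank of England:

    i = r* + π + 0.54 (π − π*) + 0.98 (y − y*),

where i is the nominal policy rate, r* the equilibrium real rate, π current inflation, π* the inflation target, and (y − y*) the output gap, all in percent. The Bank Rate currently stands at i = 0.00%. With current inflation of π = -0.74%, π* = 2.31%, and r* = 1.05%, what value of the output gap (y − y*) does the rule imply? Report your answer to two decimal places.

1.36%

0.98 (y − y*) = 0.00 − 1.05 − (-0.74) − 0.54 × ((-0.74) − 2.31) = 1.337
(y − y*) = 1.337 / 0.98 = 1.36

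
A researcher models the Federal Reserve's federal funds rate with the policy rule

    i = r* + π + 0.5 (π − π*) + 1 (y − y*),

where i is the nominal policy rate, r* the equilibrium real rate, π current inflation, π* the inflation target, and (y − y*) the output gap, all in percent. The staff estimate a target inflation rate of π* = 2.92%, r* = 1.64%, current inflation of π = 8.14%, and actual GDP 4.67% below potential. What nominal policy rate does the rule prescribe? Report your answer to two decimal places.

Output 4.67% below potential → (y − y*) = -4.67.
i = 1.64 + 8.14 + 0.5 × (8.14 − 2.92) + 1 × (-4.67)
   = 1.64 + 8.14 + 2.61 − 4.67 = 7.72

7.72%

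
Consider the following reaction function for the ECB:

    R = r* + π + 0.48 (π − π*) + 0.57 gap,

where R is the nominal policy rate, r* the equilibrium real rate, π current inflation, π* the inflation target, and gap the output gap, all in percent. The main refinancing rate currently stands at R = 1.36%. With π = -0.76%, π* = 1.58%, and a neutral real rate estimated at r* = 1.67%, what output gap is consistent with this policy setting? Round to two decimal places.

2.76%

0.57 gap = 1.36 − 1.67 − (-0.76) − 0.48 × ((-0.76) − 1.58) = 1.5732
gap = 1.5732 / 0.57 = 2.76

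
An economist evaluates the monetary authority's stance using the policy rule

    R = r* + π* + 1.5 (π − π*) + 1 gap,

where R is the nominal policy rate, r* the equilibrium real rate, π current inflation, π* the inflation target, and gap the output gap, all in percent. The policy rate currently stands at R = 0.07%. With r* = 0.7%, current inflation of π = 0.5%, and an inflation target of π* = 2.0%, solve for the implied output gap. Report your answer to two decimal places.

1 gap = 0.07 − 0.7 − 2.0 − 1.5 × (0.5 − 2.0) = -0.38
gap = -0.38 / 1 = -0.38

-0.38%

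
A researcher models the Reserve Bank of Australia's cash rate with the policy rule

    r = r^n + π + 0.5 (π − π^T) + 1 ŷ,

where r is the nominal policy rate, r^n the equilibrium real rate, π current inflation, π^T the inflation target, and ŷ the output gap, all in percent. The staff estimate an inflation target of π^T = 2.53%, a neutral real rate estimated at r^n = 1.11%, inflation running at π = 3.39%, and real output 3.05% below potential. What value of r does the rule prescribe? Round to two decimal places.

Output 3.05% below potential → ŷ = -3.05.
r = 1.11 + 3.39 + 0.5 × (3.39 − 2.53) + 1 × (-3.05)
   = 1.11 + 3.39 + 0.43 − 3.05 = 1.88

1.88%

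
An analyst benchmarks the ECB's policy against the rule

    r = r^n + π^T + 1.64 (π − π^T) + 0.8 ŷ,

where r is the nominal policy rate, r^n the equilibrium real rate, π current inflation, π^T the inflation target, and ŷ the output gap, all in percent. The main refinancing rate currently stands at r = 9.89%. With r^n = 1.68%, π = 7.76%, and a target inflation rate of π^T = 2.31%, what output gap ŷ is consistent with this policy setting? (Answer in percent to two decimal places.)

-3.80%

0.8 ŷ = 9.89 − 1.68 − 2.31 − 1.64 × (7.76 − 2.31) = -3.038
ŷ = -3.038 / 0.8 = -3.80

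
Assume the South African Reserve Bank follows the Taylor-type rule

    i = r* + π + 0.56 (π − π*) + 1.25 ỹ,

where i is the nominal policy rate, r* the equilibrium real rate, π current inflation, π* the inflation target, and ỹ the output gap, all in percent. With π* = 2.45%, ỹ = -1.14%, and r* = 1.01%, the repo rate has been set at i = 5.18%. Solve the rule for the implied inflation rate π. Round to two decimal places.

Collecting π: i = r* + (1 + 0.56) π − 0.56 π* + 1.25 ỹ
1.56 π = 5.18 − 1.01 + 0.56 × 2.45 − 1.25 × (-1.14) = 6.967
π = 6.967 / 1.56 = 4.47

4.47%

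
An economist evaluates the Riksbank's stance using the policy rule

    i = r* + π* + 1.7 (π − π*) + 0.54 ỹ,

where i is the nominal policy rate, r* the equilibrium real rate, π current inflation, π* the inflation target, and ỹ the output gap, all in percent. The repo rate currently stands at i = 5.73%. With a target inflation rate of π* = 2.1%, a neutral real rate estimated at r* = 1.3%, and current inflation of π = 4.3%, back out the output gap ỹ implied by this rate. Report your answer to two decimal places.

0.54 ỹ = 5.73 − 1.3 − 2.1 − 1.7 × (4.3 − 2.1) = -1.41
ỹ = -1.41 / 0.54 = -2.61

-2.61%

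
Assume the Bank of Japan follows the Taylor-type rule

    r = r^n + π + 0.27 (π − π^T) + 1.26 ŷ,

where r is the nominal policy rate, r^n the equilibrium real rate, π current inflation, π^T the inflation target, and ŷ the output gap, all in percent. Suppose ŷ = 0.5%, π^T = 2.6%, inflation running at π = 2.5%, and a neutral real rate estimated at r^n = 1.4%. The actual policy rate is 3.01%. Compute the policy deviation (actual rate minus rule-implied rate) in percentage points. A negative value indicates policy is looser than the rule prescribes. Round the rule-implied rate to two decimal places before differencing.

-1.49 pp

r = 1.4 + 2.5 + 0.27 × (2.5 − 2.6) + 1.26 × 0.5
   = 1.4 + 2.5 − 0.027 + 0.63 = 4.50
Deviation = 3.01 − 4.50 = -1.49 pp.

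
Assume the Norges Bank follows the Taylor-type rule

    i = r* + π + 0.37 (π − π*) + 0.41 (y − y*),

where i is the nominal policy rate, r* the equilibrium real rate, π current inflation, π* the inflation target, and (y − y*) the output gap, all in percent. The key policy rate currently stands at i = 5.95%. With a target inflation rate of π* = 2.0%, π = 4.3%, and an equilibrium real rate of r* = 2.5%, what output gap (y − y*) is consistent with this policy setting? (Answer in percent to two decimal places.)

0.41 (y − y*) = 5.95 − 2.5 − 4.3 − 0.37 × (4.3 − 2.0) = -1.701
(y − y*) = -1.701 / 0.41 = -4.15

-4.15%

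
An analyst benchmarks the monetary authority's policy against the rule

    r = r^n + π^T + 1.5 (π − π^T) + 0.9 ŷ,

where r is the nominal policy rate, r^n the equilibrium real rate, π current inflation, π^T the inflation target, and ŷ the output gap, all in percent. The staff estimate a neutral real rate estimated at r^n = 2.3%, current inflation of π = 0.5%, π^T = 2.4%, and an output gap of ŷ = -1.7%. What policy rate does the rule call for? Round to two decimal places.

0.32%

r = 2.3 + 2.4 + 1.5 × (0.5 − 2.4) + 0.9 × (-1.7)
   = 2.3 + 2.4 − 2.85 − 1.53 = 0.32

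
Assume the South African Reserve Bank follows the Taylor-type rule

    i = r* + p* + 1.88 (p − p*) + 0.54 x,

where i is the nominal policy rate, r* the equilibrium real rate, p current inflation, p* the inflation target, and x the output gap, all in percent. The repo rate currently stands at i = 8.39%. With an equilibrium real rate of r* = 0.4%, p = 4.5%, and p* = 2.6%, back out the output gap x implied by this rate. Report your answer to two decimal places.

0.54 x = 8.39 − 0.4 − 2.6 − 1.88 × (4.5 − 2.6) = 1.818
x = 1.818 / 0.54 = 3.37

3.37%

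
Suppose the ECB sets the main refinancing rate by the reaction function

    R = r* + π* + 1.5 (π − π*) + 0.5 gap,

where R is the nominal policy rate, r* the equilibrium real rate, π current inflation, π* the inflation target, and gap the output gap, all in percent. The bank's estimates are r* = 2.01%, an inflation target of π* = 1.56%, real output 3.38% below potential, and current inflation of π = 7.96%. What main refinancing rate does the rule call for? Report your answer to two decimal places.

11.48%

Output 3.38% below potential → gap = -3.38.
R = 2.01 + 1.56 + 1.5 × (7.96 − 1.56) + 0.5 × (-3.38)
   = 2.01 + 1.56 + 9.6 − 1.69 = 11.48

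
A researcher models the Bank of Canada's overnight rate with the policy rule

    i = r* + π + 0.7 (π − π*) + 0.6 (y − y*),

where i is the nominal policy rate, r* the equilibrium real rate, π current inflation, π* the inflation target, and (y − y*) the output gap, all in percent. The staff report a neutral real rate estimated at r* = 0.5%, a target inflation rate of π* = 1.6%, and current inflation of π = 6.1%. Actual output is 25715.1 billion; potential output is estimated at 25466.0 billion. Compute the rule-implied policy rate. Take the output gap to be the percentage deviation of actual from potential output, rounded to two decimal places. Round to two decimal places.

10.34%

Output gap = 100 × (25715.1 − 25466.0) / 25466.0 = 0.98%.
i = 0.50 + 6.10 + 0.7 × (6.10 − 1.60) + 0.6 × 0.98
   = 0.50 + 6.1 + 3.15 + 0.588 = 10.34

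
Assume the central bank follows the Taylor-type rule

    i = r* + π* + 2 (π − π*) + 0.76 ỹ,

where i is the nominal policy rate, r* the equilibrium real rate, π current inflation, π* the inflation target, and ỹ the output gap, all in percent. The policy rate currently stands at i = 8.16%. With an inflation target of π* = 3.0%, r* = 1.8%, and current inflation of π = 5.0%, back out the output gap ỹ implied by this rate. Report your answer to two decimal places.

0.76 ỹ = 8.16 − 1.8 − 3.0 − 2 × (5.0 − 3.0) = -0.64
ỹ = -0.64 / 0.76 = -0.84

-0.84%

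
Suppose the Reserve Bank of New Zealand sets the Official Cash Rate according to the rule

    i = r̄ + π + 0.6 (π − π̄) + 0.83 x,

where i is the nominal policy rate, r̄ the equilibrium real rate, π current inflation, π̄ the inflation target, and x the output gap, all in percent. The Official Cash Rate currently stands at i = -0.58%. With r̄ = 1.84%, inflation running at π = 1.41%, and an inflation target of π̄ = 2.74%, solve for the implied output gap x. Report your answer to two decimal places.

-3.65%

0.83 x = -0.58 − 1.84 − 1.41 − 0.6 × (1.41 − 2.74) = -3.032
x = -3.032 / 0.83 = -3.65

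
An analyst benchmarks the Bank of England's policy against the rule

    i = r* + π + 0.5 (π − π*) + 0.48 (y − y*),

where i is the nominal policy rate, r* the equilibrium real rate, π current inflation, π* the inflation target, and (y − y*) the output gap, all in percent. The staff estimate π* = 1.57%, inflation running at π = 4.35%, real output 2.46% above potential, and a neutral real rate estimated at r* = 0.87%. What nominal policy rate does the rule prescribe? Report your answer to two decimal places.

7.79%

Output 2.46% above potential → (y − y*) = 2.46.
i = 0.87 + 4.35 + 0.5 × (4.35 − 1.57) + 0.48 × 2.46
   = 0.87 + 4.35 + 1.39 + 1.1808 = 7.79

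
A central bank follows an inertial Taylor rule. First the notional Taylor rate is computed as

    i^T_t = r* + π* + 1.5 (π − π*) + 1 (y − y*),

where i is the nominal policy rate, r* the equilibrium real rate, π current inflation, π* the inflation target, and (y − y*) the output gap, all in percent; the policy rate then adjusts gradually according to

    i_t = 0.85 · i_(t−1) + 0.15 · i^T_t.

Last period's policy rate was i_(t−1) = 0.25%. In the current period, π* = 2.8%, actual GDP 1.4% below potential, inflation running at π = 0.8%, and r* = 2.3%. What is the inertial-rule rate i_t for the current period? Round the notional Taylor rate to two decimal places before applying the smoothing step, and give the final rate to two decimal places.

0.32%

Output 1.4% below potential → (y − y*) = -1.4.
i^T_t = 2.3 + 2.8 + 1.5 × (0.8 − 2.8) + 1 × (-1.4)
   = 2.3 + 2.8 − 3 − 1.4 = 0.70
i_t = 0.85 × 0.25 + 0.15 × 0.70 = 0.2125 + 0.105 = 0.32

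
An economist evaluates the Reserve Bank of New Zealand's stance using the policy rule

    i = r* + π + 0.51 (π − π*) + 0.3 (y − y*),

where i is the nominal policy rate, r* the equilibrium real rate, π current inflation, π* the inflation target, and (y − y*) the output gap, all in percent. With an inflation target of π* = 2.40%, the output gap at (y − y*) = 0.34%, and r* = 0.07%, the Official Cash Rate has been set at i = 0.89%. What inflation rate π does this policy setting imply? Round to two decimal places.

Collecting π: i = r* + (1 + 0.51) π − 0.51 π* + 0.3 (y − y*)
1.51 π = 0.89 − 0.07 + 0.51 × 2.40 − 0.3 × 0.34 = 1.942
π = 1.942 / 1.51 = 1.29

1.29%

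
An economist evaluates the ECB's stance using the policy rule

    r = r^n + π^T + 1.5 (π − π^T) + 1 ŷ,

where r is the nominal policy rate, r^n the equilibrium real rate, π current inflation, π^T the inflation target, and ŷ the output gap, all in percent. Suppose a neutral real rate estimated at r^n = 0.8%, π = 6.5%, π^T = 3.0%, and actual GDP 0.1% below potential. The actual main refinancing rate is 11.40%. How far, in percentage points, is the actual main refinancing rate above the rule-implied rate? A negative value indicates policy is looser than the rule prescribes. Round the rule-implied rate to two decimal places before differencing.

Output 0.1% below potential → ŷ = -0.1.
r = 0.8 + 3.0 + 1.5 × (6.5 − 3.0) + 1 × (-0.1)
   = 0.8 + 3 + 5.25 − 0.1 = 8.95
Deviation = 11.40 − 8.95 = 2.45 pp.

2.45 pp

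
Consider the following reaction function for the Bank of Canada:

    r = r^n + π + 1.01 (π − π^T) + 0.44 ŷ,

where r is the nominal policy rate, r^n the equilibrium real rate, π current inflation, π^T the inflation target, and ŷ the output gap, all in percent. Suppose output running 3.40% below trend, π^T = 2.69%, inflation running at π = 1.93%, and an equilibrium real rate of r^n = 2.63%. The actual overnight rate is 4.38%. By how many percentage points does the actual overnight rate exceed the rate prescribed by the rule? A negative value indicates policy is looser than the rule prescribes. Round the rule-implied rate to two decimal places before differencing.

2.08 pp

Output 3.40% below potential → ŷ = -3.40.
r = 2.63 + 1.93 + 1.01 × (1.93 − 2.69) + 0.44 × (-3.40)
   = 2.63 + 1.93 − 0.7676 − 1.496 = 2.30
Deviation = 4.38 − 2.30 = 2.08 pp.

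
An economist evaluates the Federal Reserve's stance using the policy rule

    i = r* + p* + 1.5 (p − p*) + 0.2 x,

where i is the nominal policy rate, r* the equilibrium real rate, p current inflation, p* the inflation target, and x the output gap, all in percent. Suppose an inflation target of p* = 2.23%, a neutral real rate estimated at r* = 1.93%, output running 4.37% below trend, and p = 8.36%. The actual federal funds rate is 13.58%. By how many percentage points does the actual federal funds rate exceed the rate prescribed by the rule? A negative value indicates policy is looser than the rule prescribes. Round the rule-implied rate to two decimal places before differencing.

1.10 pp

Output 4.37% below potential → x = -4.37.
i = 1.93 + 2.23 + 1.5 × (8.36 − 2.23) + 0.2 × (-4.37)
   = 1.93 + 2.23 + 9.195 − 0.874 = 12.48
Deviation = 13.58 − 12.48 = 1.10 pp.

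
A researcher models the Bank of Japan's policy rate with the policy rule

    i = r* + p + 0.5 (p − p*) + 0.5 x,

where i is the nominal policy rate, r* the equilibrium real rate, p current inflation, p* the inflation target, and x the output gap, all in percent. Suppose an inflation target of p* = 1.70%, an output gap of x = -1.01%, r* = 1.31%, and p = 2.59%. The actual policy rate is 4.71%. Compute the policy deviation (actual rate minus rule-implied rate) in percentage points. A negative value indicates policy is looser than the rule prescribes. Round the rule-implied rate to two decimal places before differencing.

0.87 pp

i = 1.31 + 2.59 + 0.5 × (2.59 − 1.70) + 0.5 × (-1.01)
   = 1.31 + 2.59 + 0.445 − 0.505 = 3.84
Deviation = 4.71 − 3.84 = 0.87 pp.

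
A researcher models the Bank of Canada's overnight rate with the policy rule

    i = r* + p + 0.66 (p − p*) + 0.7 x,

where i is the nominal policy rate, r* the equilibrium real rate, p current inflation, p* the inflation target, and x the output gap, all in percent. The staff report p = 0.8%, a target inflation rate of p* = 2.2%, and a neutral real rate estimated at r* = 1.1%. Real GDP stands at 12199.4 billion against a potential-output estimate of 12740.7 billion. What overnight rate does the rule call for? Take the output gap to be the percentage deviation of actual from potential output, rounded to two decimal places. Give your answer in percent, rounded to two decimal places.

Output gap = 100 × (12199.4 − 12740.7) / 12740.7 = -4.25%.
i = 1.10 + 0.80 + 0.66 × (0.80 − 2.20) + 0.7 × (-4.25)
   = 1.10 + 0.8 − 0.924 − 2.975 = -2.00

-2.00%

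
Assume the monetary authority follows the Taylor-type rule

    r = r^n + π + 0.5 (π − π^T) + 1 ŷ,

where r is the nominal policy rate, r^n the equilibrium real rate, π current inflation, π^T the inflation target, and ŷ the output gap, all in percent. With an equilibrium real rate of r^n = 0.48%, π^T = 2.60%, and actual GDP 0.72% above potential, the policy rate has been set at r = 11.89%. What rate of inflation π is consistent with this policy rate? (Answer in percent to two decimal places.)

Output 0.72% above potential → ŷ = 0.72.
Collecting π: r = r^n + (1 + 0.5) π − 0.5 π^T + 1 ŷ
1.5 π = 11.89 − 0.48 + 0.5 × 2.60 − 1 × 0.72 = 11.99
π = 11.99 / 1.5 = 7.99

7.99%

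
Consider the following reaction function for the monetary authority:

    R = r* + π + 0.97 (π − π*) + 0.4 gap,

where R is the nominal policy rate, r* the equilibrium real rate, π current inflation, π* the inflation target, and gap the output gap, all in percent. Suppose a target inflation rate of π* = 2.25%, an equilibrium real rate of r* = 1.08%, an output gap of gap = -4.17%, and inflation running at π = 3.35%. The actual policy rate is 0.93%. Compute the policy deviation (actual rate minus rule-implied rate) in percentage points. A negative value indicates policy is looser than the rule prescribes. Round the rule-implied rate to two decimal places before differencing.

-2.90 pp

R = 1.08 + 3.35 + 0.97 × (3.35 − 2.25) + 0.4 × (-4.17)
   = 1.08 + 3.35 + 1.067 − 1.668 = 3.83
Deviation = 0.93 − 3.83 = -2.90 pp.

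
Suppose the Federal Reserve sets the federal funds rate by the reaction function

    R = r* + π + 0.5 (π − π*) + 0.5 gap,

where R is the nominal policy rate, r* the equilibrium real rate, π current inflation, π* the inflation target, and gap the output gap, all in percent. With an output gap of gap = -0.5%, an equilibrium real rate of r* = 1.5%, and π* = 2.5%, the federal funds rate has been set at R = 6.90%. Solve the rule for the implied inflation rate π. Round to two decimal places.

4.60%

Collecting π: R = r* + (1 + 0.5) π − 0.5 π* + 0.5 gap
1.5 π = 6.90 − 1.5 + 0.5 × 2.5 − 0.5 × (-0.5) = 6.9
π = 6.9 / 1.5 = 4.60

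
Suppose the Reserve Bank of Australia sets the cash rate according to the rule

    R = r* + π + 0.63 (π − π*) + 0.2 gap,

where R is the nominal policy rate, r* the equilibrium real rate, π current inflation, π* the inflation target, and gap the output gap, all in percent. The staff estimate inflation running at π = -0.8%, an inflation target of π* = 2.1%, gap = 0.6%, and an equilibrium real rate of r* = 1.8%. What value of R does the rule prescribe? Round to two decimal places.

R = 1.8 + (-0.8) + 0.63 × (-0.8 − 2.1) + 0.2 × 0.6
   = 1.8 − 0.8 − 1.827 + 0.12 = -0.71

-0.71%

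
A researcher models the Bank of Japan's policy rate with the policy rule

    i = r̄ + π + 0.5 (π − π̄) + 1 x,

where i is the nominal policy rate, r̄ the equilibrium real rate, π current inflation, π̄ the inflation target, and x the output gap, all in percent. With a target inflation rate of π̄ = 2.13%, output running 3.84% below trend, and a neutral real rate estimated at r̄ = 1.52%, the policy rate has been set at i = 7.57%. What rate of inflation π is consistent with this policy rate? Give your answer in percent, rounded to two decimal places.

7.30%

Output 3.84% below potential → x = -3.84.
Collecting π: i = r̄ + (1 + 0.5) π − 0.5 π̄ + 1 x
1.5 π = 7.57 − 1.52 + 0.5 × 2.13 − 1 × (-3.84) = 10.955
π = 10.955 / 1.5 = 7.30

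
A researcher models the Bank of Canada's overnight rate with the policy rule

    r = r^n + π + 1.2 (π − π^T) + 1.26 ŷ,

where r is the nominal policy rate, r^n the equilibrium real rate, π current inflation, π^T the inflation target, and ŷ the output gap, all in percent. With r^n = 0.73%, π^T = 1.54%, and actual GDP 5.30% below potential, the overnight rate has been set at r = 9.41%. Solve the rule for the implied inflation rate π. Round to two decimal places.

7.82%

Output 5.30% below potential → ŷ = -5.30.
Collecting π: r = r^n + (1 + 1.2) π − 1.2 π^T + 1.26 ŷ
2.2 π = 9.41 − 0.73 + 1.2 × 1.54 − 1.26 × (-5.30) = 17.206
π = 17.206 / 2.2 = 7.82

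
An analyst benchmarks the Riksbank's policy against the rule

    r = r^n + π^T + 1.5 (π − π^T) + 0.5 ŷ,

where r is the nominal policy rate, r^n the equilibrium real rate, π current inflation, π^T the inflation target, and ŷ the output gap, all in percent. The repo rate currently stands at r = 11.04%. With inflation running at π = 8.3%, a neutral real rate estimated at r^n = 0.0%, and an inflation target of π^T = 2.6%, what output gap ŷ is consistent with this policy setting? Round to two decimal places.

-0.22%

0.5 ŷ = 11.04 − 0.0 − 2.6 − 1.5 × (8.3 − 2.6) = -0.11
ŷ = -0.11 / 0.5 = -0.22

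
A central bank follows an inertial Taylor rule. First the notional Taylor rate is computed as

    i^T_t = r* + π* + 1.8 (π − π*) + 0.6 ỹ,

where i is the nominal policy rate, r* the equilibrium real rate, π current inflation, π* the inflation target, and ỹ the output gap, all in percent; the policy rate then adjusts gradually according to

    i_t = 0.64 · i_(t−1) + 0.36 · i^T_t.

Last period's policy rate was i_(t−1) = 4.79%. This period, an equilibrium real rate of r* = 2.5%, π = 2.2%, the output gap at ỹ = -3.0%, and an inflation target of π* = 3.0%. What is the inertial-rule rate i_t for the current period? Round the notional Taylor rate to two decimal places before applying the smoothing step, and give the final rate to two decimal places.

3.88%

i^T_t = 2.5 + 3.0 + 1.8 × (2.2 − 3.0) + 0.6 × (-3.0)
   = 2.5 + 3 − 1.44 − 1.8 = 2.26
i_t = 0.64 × 4.79 + 0.36 × 2.26 = 3.0656 + 0.8136 = 3.88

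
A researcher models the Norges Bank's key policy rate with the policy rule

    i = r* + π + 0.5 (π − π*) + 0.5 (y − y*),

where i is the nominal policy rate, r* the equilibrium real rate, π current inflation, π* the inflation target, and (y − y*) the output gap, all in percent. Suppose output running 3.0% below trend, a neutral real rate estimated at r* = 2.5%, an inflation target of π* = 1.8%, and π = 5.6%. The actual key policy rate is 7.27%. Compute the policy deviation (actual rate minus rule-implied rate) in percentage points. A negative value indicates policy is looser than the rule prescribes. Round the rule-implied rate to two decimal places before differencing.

Output 3.0% below potential → (y − y*) = -3.0.
i = 2.5 + 5.6 + 0.5 × (5.6 − 1.8) + 0.5 × (-3.0)
   = 2.5 + 5.6 + 1.9 − 1.5 = 8.50
Deviation = 7.27 − 8.50 = -1.23 pp.

-1.23 pp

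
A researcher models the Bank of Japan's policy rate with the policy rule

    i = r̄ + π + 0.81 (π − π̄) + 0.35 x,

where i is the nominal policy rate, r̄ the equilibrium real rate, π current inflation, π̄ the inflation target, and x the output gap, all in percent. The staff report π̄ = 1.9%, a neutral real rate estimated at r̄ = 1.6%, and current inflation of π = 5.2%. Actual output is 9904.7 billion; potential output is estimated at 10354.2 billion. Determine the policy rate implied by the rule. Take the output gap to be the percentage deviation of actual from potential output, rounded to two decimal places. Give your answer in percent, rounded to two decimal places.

7.95%

Output gap = 100 × (9904.7 − 10354.2) / 10354.2 = -4.34%.
i = 1.60 + 5.20 + 0.81 × (5.20 − 1.90) + 0.35 × (-4.34)
   = 1.60 + 5.2 + 2.673 − 1.519 = 7.95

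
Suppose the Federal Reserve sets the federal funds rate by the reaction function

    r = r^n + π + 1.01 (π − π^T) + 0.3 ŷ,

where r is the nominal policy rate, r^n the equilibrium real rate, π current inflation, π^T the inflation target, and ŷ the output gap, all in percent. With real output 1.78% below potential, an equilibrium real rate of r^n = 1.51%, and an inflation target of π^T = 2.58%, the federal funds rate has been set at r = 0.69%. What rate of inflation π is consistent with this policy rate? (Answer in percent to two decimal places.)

Output 1.78% below potential → ŷ = -1.78.
Collecting π: r = r^n + (1 + 1.01) π − 1.01 π^T + 0.3 ŷ
2.01 π = 0.69 − 1.51 + 1.01 × 2.58 − 0.3 × (-1.78) = 2.3198
π = 2.3198 / 2.01 = 1.15

1.15%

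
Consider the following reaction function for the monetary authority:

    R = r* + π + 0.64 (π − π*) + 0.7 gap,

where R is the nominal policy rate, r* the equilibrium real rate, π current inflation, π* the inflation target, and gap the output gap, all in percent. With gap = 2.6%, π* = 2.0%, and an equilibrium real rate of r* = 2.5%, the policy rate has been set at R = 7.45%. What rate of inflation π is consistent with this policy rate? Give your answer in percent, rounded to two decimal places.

Collecting π: R = r* + (1 + 0.64) π − 0.64 π* + 0.7 gap
1.64 π = 7.45 − 2.5 + 0.64 × 2.0 − 0.7 × 2.6 = 4.41
π = 4.41 / 1.64 = 2.69

2.69%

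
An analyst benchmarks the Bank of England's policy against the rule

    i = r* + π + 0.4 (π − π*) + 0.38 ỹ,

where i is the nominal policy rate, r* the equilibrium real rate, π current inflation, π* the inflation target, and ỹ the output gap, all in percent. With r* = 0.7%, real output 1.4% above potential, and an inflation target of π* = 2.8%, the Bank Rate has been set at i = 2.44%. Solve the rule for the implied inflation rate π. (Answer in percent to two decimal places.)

Output 1.4% above potential → ỹ = 1.4.
Collecting π: i = r* + (1 + 0.4) π − 0.4 π* + 0.38 ỹ
1.4 π = 2.44 − 0.7 + 0.4 × 2.8 − 0.38 × 1.4 = 2.328
π = 2.328 / 1.4 = 1.66

1.66%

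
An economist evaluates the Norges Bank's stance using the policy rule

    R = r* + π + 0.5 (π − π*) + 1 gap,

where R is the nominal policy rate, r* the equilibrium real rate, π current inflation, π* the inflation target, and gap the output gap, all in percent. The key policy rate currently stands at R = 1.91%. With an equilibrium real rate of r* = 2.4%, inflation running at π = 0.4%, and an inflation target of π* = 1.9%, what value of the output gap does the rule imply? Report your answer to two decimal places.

1 gap = 1.91 − 2.4 − 0.4 − 0.5 × (0.4 − 1.9) = -0.14
gap = -0.14 / 1 = -0.14

-0.14%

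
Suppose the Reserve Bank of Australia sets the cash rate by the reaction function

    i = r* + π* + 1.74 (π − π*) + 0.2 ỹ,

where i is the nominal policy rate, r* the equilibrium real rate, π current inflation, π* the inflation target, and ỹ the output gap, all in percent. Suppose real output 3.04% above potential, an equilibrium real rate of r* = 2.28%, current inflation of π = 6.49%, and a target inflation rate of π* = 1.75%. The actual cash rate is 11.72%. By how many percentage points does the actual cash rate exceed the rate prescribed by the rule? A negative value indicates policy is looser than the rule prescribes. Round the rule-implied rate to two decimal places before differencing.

Output 3.04% above potential → ỹ = 3.04.
i = 2.28 + 1.75 + 1.74 × (6.49 − 1.75) + 0.2 × 3.04
   = 2.28 + 1.75 + 8.2476 + 0.608 = 12.89
Deviation = 11.72 − 12.89 = -1.17 pp.

-1.17 pp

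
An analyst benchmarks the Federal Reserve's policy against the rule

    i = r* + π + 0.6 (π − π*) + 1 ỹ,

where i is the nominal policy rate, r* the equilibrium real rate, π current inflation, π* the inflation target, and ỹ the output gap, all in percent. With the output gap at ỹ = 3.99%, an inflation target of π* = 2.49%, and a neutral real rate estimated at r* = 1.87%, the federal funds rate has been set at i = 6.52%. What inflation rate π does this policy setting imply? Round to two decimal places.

Collecting π: i = r* + (1 + 0.6) π − 0.6 π* + 1 ỹ
1.6 π = 6.52 − 1.87 + 0.6 × 2.49 − 1 × 3.99 = 2.154
π = 2.154 / 1.6 = 1.35

1.35%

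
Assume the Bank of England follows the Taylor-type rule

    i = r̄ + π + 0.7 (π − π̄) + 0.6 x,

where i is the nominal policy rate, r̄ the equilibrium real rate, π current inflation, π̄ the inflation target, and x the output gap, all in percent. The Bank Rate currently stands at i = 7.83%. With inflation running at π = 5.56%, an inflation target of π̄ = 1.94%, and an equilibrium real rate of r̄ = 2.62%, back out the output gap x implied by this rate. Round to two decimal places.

0.6 x = 7.83 − 2.62 − 5.56 − 0.7 × (5.56 − 1.94) = -2.884
x = -2.884 / 0.6 = -4.81

-4.81%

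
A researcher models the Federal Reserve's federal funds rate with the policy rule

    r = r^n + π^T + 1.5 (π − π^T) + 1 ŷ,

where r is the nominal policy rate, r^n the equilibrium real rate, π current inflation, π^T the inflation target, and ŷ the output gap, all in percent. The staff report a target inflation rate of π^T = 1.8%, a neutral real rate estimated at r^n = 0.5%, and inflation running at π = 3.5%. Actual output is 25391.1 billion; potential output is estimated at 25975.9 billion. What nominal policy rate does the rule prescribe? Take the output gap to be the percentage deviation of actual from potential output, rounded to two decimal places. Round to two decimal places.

2.60%

Output gap = 100 × (25391.1 − 25975.9) / 25975.9 = -2.25%.
r = 0.50 + 1.80 + 1.5 × (3.50 − 1.80) + 1 × (-2.25)
   = 0.50 + 1.8 + 2.55 − 2.25 = 2.60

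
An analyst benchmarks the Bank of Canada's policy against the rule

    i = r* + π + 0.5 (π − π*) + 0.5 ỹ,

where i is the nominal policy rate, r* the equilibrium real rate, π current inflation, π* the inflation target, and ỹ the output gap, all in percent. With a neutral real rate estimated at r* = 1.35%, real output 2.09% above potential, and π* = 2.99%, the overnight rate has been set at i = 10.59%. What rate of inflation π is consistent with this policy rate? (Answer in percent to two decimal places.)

6.46%

Output 2.09% above potential → ỹ = 2.09.
Collecting π: i = r* + (1 + 0.5) π − 0.5 π* + 0.5 ỹ
1.5 π = 10.59 − 1.35 + 0.5 × 2.99 − 0.5 × 2.09 = 9.69
π = 9.69 / 1.5 = 6.46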